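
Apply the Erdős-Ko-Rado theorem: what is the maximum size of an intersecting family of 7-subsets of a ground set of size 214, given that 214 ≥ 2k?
max |F| = C(213, 6) = 120807622936

Erdős-Ko-Rado (1961): when n ≥ 2k, max |F| = C(n−1, k−1). The bound is attained by the star {A : i ∈ A} for any fixed i ∈ [n]. Here C(214−1, 7−1) = C(213, 6) = 120807622936.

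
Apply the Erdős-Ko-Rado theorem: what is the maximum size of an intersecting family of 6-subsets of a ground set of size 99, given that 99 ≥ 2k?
max |F| = C(98, 5) = 67910864

The Erdős-Ko-Rado theorem states: for n ≥ 2k, an intersecting family of k-subsets of an n-element set has size at most C(n − 1, k − 1), with equality for 'star' families {A ⊆ [n] : |A| = k, i ∈ A} (fix an element i). For n = 99, k = 6: C(98, 5) = 67910864.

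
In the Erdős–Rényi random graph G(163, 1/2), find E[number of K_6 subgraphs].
E[# K_6] = C(163, 6) · (1/2)^C(6, 2) = 23733959256 / 2^15 = 2966744907/4096 ≈ 724302.955811

For each 6-subset S of vertices (there are C(163, 6) = 23733959256 such S), let X_S = 1 if S induces a K_6 (all C(6, 2) = 15 edges present). Then P(X_S = 1) = (1/2)^15 = 1/32768. By linearity of expectation, E[# K_6] = C(163, 6) · (1/2)^15 = 23733959256 / 32768 = 2966744907/4096 ≈ 724302.955811.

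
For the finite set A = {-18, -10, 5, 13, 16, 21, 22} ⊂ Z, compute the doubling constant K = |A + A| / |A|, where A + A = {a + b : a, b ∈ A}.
K = |A + A| / |A| = 25/7

Enumerate A + A = {a + b : a, b ∈ A}. With |A| = 7, there are |A|^2 = 49 ordered sum pairs; collecting distinct values, A + A = {-36, -28, -20, -13, -5, -2, 3, 4, 6, 10, 11, 12, 18, 21, 26, 27, 29, 32, 34, 35, 37, 38, 42, 43, 44}, so |A + A| = 25. Thus K = 25/7. For comparison, the minimum possible |A + A| over all 7-element sets is 2·7 − 1 = 13 (so min K = 13/7), attained only by arithmetic progressions.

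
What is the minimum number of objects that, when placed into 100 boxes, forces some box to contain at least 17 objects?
n = (17 − 1)·100 + 1 = 1601

By the generalised pigeonhole principle, to guarantee some box contains ≥ r objects we need more than (r − 1) · k objects total. Threshold: n = (r − 1) · k + 1. With r = 17 and k = 100: n = 16 · 100 + 1 = 1600 + 1 = 1601. For n = 1600 = 16 · 100, we can put exactly 16 objects in every box, avoiding 17 in any single one — so 1601 is tight.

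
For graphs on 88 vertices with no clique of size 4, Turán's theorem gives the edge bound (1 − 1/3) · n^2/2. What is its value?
Turán density bound = (2/3) · 88^2/2 = 7744/3 ≈ 2581.3333

Turán's theorem: ex(n, K_{r+1}) is achieved by the complete r-partite Turán graph T(n, r) with parts as balanced as possible, and is at most (1 − 1/r) · n^2/2. For r = 3, n = 88: the density bound is (2/3) · 7744/2 = 7744/3 ≈ 2581.3333. The integer-valued extremum is e(T(88, 3)) = 2581, which is strictly less than the density bound 7744/3 since 3 ∤ 88 (the parts of T(88, 3) cannot all be equal).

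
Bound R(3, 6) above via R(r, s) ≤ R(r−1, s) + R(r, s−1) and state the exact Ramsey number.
R(3, 6) ≤ R(2, 6) + R(3, 5) = 6 + 14 = 20; exact value R(3, 6) = 18.

The Erdős–Szekeres recurrence R(r, s) ≤ R(r−1, s) + R(r, s−1) applied to (r, s) = (3, 6) gives
  R(3, 6) ≤ R(2, 6) + R(3, 5) = 6 + 14 = 20.
(Recall R(2, k) = k and R is symmetric.) The recurrence is not tight here (it gives 20, but the exact value is R(3, 6) = 18); the tight upper bound requires a sharper argument than the simple recurrence, combined with a lower-bound construction on K_{17}.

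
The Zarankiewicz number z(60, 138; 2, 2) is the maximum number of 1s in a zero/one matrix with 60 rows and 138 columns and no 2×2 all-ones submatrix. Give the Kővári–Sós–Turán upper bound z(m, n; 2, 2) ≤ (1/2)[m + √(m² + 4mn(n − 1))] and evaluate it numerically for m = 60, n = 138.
z(60, 138; 2, 2) ≤ (1/2)[60 + √(60² + 4·60·138·137)] = (1/2)[60 + √4541040] = 1095.4858

Kővári–Sós–Turán: let r_1, ..., r_60 be the row sums and z = Σ r_i the total number of 1s. Each pair of columns can share at most one row with both entries 1 (else a 2×2 all-ones block appears), so Σ_i C(r_i, 2) ≤ C(138, 2) = 9453. By convexity Σ_i C(r_i, 2) ≥ 60·C(z/60, 2) = z(z − 60)/(2·60), giving z² − 60z − 60·138·137 ≤ 0 and hence z ≤ (1/2)[60 + √(3600 + 4·1134360)] = (1/2)[60 + √4541040] ≈ (1/2)(60 + 2130.9716) = 1095.4858.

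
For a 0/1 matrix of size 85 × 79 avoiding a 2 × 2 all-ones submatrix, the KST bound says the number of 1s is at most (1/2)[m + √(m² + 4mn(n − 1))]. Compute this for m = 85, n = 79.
z(85, 79; 2, 2) ≤ (1/2)[85 + √(85² + 4·85·79·78)] = (1/2)[85 + √2102305] = 767.4664

Kővári–Sós–Turán: let r_1, ..., r_85 be the row sums and z = Σ r_i the total number of 1s. Each pair of columns can share at most one row with both entries 1 (else a 2×2 all-ones block appears), so Σ_i C(r_i, 2) ≤ C(79, 2) = 3081. By convexity Σ_i C(r_i, 2) ≥ 85·C(z/85, 2) = z(z − 85)/(2·85), giving z² − 85z − 85·79·78 ≤ 0 and hence z ≤ (1/2)[85 + √(7225 + 4·523770)] = (1/2)[85 + √2102305] ≈ (1/2)(85 + 1449.9328) = 767.4664.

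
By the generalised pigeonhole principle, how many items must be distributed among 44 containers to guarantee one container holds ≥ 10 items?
n = (10 − 1)·44 + 1 = 397

By the generalised pigeonhole principle, to guarantee some box contains ≥ r objects we need more than (r − 1) · k objects total. Threshold: n = (r − 1) · k + 1. With r = 10 and k = 44: n = 9 · 44 + 1 = 396 + 1 = 397. For n = 396 = 9 · 44, we can put exactly 9 objects in every box, avoiding 10 in any single one — so 397 is tight.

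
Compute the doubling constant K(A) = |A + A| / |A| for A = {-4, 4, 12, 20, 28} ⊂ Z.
K = |A + A| / |A| = 9/5

Enumerate A + A = {a + b : a, b ∈ A}. With |A| = 5, there are |A|^2 = 25 ordered sum pairs; collecting distinct values, A + A = {-8, 0, 8, 16, 24, 32, 40, 48, 56}, so |A + A| = 9. Thus K = 9/5. Here |A + A| = 2|A| − 1 = 9, the minimum possible — so K = 9/5 is minimal, which holds iff A is an arithmetic progression.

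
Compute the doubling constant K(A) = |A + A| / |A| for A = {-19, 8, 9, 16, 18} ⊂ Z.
K = |A + A| / |A| = 15/5 = 3

Enumerate A + A = {a + b : a, b ∈ A}. With |A| = 5, there are |A|^2 = 25 ordered sum pairs; collecting distinct values, A + A = {-38, -11, -10, -3, -1, 16, 17, 18, 24, 25, 26, 27, 32, 34, 36}, so |A + A| = 15. Thus K = 15/5 = 3. For comparison, the minimum possible |A + A| over all 5-element sets is 2·5 − 1 = 9 (so min K = 9/5), attained only by arithmetic progressions.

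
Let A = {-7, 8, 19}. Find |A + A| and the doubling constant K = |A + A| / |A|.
K = |A + A| / |A| = 6/3 = 2

Enumerate A + A = {a + b : a, b ∈ A}. With |A| = 3, there are |A|^2 = 9 ordered sum pairs; collecting distinct values, A + A = {-14, 1, 12, 16, 27, 38}, so |A + A| = 6. Thus K = 6/3 = 2. For comparison, the minimum possible |A + A| over all 3-element sets is 2·3 − 1 = 5 (so min K = 5/3), attained only by arithmetic progressions.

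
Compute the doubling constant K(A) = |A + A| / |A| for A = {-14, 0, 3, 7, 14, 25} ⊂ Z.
K = |A + A| / |A| = 18/6 = 3

Enumerate A + A = {a + b : a, b ∈ A}. With |A| = 6, there are |A|^2 = 36 ordered sum pairs; collecting distinct values, A + A = {-28, -14, -11, -7, 0, 3, 6, 7, 10, 11, 14, 17, 21, 25, 28, 32, 39, 50}, so |A + A| = 18. Thus K = 18/6 = 3. For comparison, the minimum possible |A + A| over all 6-element sets is 2·6 − 1 = 11 (so min K = 11/6), attained only by arithmetic progressions.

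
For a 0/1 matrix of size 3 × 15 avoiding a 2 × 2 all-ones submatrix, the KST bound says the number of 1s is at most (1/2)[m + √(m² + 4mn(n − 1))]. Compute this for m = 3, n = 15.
z(3, 15; 2, 2) ≤ (1/2)[3 + √(3² + 4·3·15·14)] = (1/2)[3 + √2529] = 26.6446

Kővári–Sós–Turán: let r_1, ..., r_3 be the row sums and z = Σ r_i the total number of 1s. Each pair of columns can share at most one row with both entries 1 (else a 2×2 all-ones block appears), so Σ_i C(r_i, 2) ≤ C(15, 2) = 105. By convexity Σ_i C(r_i, 2) ≥ 3·C(z/3, 2) = z(z − 3)/(2·3), giving z² − 3z − 3·15·14 ≤ 0 and hence z ≤ (1/2)[3 + √(9 + 4·630)] = (1/2)[3 + √2529] ≈ (1/2)(3 + 50.2892) = 26.6446.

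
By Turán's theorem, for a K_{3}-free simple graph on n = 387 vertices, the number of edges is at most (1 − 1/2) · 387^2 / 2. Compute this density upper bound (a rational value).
Turán density bound = (1/2) · 387^2/2 = 149769/4 ≈ 37442.25

Turán's theorem: ex(n, K_{r+1}) is achieved by the complete r-partite Turán graph T(n, r) with parts as balanced as possible, and is at most (1 − 1/r) · n^2/2. For r = 2, n = 387: the density bound is (1/2) · 149769/2 = 149769/4 ≈ 37442.25. The integer-valued extremum is e(T(387, 2)) = 37442, which is strictly less than the density bound 149769/4 since 2 ∤ 387 (the parts of T(387, 2) cannot all be equal).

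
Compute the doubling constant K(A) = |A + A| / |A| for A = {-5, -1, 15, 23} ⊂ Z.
K = |A + A| / |A| = 10/4 = 5/2

Enumerate A + A = {a + b : a, b ∈ A}. With |A| = 4, there are |A|^2 = 16 ordered sum pairs; collecting distinct values, A + A = {-10, -6, -2, 10, 14, 18, 22, 30, 38, 46}, so |A + A| = 10. Thus K = 10/4 = 5/2. For comparison, the minimum possible |A + A| over all 4-element sets is 2·4 − 1 = 7 (so min K = 7/4), attained only by arithmetic progressions.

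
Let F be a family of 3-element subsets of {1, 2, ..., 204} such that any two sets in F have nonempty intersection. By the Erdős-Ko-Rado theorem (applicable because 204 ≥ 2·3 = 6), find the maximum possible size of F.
max |F| = C(203, 2) = 20503

The Erdős-Ko-Rado theorem states: for n ≥ 2k, an intersecting family of k-subsets of an n-element set has size at most C(n − 1, k − 1), with equality for 'star' families {A ⊆ [n] : |A| = k, i ∈ A} (fix an element i). For n = 204, k = 3: C(203, 2) = 20503.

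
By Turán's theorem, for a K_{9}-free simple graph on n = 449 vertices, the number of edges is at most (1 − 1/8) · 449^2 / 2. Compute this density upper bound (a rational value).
Turán density bound = (7/8) · 449^2/2 = 1411207/16 ≈ 88200.4375

Turán's theorem: ex(n, K_{r+1}) is achieved by the complete r-partite Turán graph T(n, r) with parts as balanced as possible, and is at most (1 − 1/r) · n^2/2. For r = 8, n = 449: the density bound is (7/8) · 201601/2 = 1411207/16 ≈ 88200.4375. The integer-valued extremum is e(T(449, 8)) = 88200, which is strictly less than the density bound 1411207/16 since 8 ∤ 449 (the parts of T(449, 8) cannot all be equal).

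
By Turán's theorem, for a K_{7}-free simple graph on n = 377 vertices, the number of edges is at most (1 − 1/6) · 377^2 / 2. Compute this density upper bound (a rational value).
Turán density bound = (5/6) · 377^2/2 = 710645/12 ≈ 59220.4167

Turán's theorem: ex(n, K_{r+1}) is achieved by the complete r-partite Turán graph T(n, r) with parts as balanced as possible, and is at most (1 − 1/r) · n^2/2. For r = 6, n = 377: the density bound is (5/6) · 142129/2 = 710645/12 ≈ 59220.4167. The integer-valued extremum is e(T(377, 6)) = 59220, which is strictly less than the density bound 710645/12 since 6 ∤ 377 (the parts of T(377, 6) cannot all be equal).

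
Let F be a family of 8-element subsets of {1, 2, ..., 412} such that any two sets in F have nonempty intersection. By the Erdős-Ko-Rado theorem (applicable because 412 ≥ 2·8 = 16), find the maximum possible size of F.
max |F| = C(411, 7) = 373382603210430

Erdős-Ko-Rado (1961): when n ≥ 2k, max |F| = C(n−1, k−1). The bound is attained by the star {A : i ∈ A} for any fixed i ∈ [n]. Here C(412−1, 8−1) = C(411, 7) = 373382603210430.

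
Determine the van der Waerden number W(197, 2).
W(197, 2) = 197 + 1 = 198

A 2-term AP is any pair of integers, so a monochromatic 2-AP exists iff some colour is used at least twice. With 197 colours, the colouring i ↦ i on {1, ..., 197} uses each colour once, avoiding any monochromatic pair, so W(197, 2) > 197. For {1, ..., 198}, pigeonhole forces two integers of the same colour, which form a monochromatic 2-AP. Hence W(197, 2) = 198.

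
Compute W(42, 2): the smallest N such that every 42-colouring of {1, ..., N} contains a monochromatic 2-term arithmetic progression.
W(42, 2) = 42 + 1 = 43

A 2-term AP is any pair of integers, so a monochromatic 2-AP exists iff some colour is used at least twice. With 42 colours, the colouring i ↦ i on {1, ..., 42} uses each colour once, avoiding any monochromatic pair, so W(42, 2) > 42. For {1, ..., 43}, pigeonhole forces two integers of the same colour, which form a monochromatic 2-AP. Hence W(42, 2) = 43.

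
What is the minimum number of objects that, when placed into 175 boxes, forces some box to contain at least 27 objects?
n = (27 − 1)·175 + 1 = 4551

By the generalised pigeonhole principle, to guarantee some box contains ≥ r objects we need more than (r − 1) · k objects total. Threshold: n = (r − 1) · k + 1. With r = 27 and k = 175: n = 26 · 175 + 1 = 4550 + 1 = 4551. For n = 4550 = 26 · 175, we can put exactly 26 objects in every box, avoiding 27 in any single one — so 4551 is tight.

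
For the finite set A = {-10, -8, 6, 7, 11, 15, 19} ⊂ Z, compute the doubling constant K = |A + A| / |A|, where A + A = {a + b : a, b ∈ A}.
K = |A + A| / |A| = 25/7

Enumerate A + A = {a + b : a, b ∈ A}. With |A| = 7, there are |A|^2 = 49 ordered sum pairs; collecting distinct values, A + A = {-20, -18, -16, -4, -3, -2, -1, 1, 3, 5, 7, 9, 11, 12, 13, 14, 17, 18, 21, 22, 25, 26, 30, 34, 38}, so |A + A| = 25. Thus K = 25/7. For comparison, the minimum possible |A + A| over all 7-element sets is 2·7 − 1 = 13 (so min K = 13/7), attained only by arithmetic progressions.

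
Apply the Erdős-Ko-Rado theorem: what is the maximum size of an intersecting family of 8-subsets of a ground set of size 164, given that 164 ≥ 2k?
max |F| = C(163, 7) = 532318800456

The Erdős-Ko-Rado theorem states: for n ≥ 2k, an intersecting family of k-subsets of an n-element set has size at most C(n − 1, k − 1), with equality for 'star' families {A ⊆ [n] : |A| = k, i ∈ A} (fix an element i). For n = 164, k = 8: C(163, 7) = 532318800456.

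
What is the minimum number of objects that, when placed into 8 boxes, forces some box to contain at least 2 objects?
n = (2 − 1)·8 + 1 = 9

By the generalised pigeonhole principle, to guarantee some box contains ≥ r objects we need more than (r − 1) · k objects total. Threshold: n = (r − 1) · k + 1. With r = 2 and k = 8: n = 1 · 8 + 1 = 8 + 1 = 9. For n = 8 = 1 · 8, we can put exactly 1 objects in every box, avoiding 2 in any single one — so 9 is tight.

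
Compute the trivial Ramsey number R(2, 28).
R(2, 28) = 28

R(2, k) = k for all k ≥ 2: in a 2-colouring of K_k, either some edge is red (a red K_2) or all edges are blue (a blue K_k). And K_{27} coloured all-blue has no blue K_28, so R(2, 28) > 27. Hence R(2, 28) = 28.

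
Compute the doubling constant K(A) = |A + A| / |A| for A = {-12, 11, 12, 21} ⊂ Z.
K = |A + A| / |A| = 10/4 = 5/2

Enumerate A + A = {a + b : a, b ∈ A}. With |A| = 4, there are |A|^2 = 16 ordered sum pairs; collecting distinct values, A + A = {-24, -1, 0, 9, 22, 23, 24, 32, 33, 42}, so |A + A| = 10. Thus K = 10/4 = 5/2. For comparison, the minimum possible |A + A| over all 4-element sets is 2·4 − 1 = 7 (so min K = 7/4), attained only by arithmetic progressions.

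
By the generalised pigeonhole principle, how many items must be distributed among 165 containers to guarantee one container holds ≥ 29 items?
n = (29 − 1)·165 + 1 = 4621

By the generalised pigeonhole principle, to guarantee some box contains ≥ r objects we need more than (r − 1) · k objects total. Threshold: n = (r − 1) · k + 1. With r = 29 and k = 165: n = 28 · 165 + 1 = 4620 + 1 = 4621. For n = 4620 = 28 · 165, we can put exactly 28 objects in every box, avoiding 29 in any single one — so 4621 is tight.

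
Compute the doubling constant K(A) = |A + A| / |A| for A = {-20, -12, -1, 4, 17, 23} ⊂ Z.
K = |A + A| / |A| = 20/6 = 10/3

Enumerate A + A = {a + b : a, b ∈ A}. With |A| = 6, there are |A|^2 = 36 ordered sum pairs; collecting distinct values, A + A = {-40, -32, -24, -21, -16, -13, -8, -3, -2, 3, 5, 8, 11, 16, 21, 22, 27, 34, 40, 46}, so |A + A| = 20. Thus K = 20/6 = 10/3. For comparison, the minimum possible |A + A| over all 6-element sets is 2·6 − 1 = 11 (so min K = 11/6), attained only by arithmetic progressions.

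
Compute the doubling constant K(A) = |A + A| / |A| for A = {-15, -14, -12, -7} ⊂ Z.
K = |A + A| / |A| = 10/4 = 5/2

Enumerate A + A = {a + b : a, b ∈ A}. With |A| = 4, there are |A|^2 = 16 ordered sum pairs; collecting distinct values, A + A = {-30, -29, -28, -27, -26, -24, -22, -21, -19, -14}, so |A + A| = 10. Thus K = 10/4 = 5/2. For comparison, the minimum possible |A + A| over all 4-element sets is 2·4 − 1 = 7 (so min K = 7/4), attained only by arithmetic progressions.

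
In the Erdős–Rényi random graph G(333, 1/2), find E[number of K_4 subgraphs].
E[# K_4] = C(333, 4) · (1/2)^C(4, 2) = 503167995 / 2^6 = 7861999.921875

For each 4-subset S of vertices (there are C(333, 4) = 503167995 such S), let X_S = 1 if S induces a K_4 (all C(4, 2) = 6 edges present). Then P(X_S = 1) = (1/2)^6 = 1/64. By linearity of expectation, E[# K_4] = C(333, 4) · (1/2)^6 = 503167995 / 64 = 7861999.921875.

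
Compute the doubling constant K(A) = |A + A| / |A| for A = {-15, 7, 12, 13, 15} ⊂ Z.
K = |A + A| / |A| = 15/5 = 3

Enumerate A + A = {a + b : a, b ∈ A}. With |A| = 5, there are |A|^2 = 25 ordered sum pairs; collecting distinct values, A + A = {-30, -8, -3, -2, 0, 14, 19, 20, 22, 24, 25, 26, 27, 28, 30}, so |A + A| = 15. Thus K = 15/5 = 3. For comparison, the minimum possible |A + A| over all 5-element sets is 2·5 − 1 = 9 (so min K = 9/5), attained only by arithmetic progressions.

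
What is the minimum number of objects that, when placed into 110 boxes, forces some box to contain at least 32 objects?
n = (32 − 1)·110 + 1 = 3411

By the generalised pigeonhole principle, to guarantee some box contains ≥ r objects we need more than (r − 1) · k objects total. Threshold: n = (r − 1) · k + 1. With r = 32 and k = 110: n = 31 · 110 + 1 = 3410 + 1 = 3411. For n = 3410 = 31 · 110, we can put exactly 31 objects in every box, avoiding 32 in any single one — so 3411 is tight.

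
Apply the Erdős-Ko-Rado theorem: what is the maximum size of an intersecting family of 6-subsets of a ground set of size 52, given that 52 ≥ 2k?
max |F| = C(51, 5) = 2349060

The Erdős-Ko-Rado theorem states: for n ≥ 2k, an intersecting family of k-subsets of an n-element set has size at most C(n − 1, k − 1), with equality for 'star' families {A ⊆ [n] : |A| = k, i ∈ A} (fix an element i). For n = 52, k = 6: C(51, 5) = 2349060.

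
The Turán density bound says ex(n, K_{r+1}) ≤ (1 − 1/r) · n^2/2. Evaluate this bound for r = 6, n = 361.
Turán density bound = (5/6) · 361^2/2 = 651605/12 ≈ 54300.4167

Turán's theorem: ex(n, K_{r+1}) is achieved by the complete r-partite Turán graph T(n, r) with parts as balanced as possible, and is at most (1 − 1/r) · n^2/2. For r = 6, n = 361: the density bound is (5/6) · 130321/2 = 651605/12 ≈ 54300.4167. The integer-valued extremum is e(T(361, 6)) = 54300, which is strictly less than the density bound 651605/12 since 6 ∤ 361 (the parts of T(361, 6) cannot all be equal).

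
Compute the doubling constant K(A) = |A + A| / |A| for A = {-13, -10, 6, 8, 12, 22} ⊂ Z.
K = |A + A| / |A| = 20/6 = 10/3

Enumerate A + A = {a + b : a, b ∈ A}. With |A| = 6, there are |A|^2 = 36 ordered sum pairs; collecting distinct values, A + A = {-26, -23, -20, -7, -5, -4, -2, -1, 2, 9, 12, 14, 16, 18, 20, 24, 28, 30, 34, 44}, so |A + A| = 20. Thus K = 20/6 = 10/3. For comparison, the minimum possible |A + A| over all 6-element sets is 2·6 − 1 = 11 (so min K = 11/6), attained only by arithmetic progressions.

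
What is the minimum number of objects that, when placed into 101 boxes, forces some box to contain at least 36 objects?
n = (36 − 1)·101 + 1 = 3536

By the generalised pigeonhole principle, to guarantee some box contains ≥ r objects we need more than (r − 1) · k objects total. Threshold: n = (r − 1) · k + 1. With r = 36 and k = 101: n = 35 · 101 + 1 = 3535 + 1 = 3536. For n = 3535 = 35 · 101, we can put exactly 35 objects in every box, avoiding 36 in any single one — so 3536 is tight.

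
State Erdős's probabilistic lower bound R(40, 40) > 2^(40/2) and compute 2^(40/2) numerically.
2^(40/2) = 1048576; so R(40, 40) > 1048576

Colour each edge of K_n uniformly at random with red/blue. The expected number of monochromatic K_40 is C(n, 40) · 2 · 2^(−C(40,2)). If C(n, 40) · 2^(1 − C(40,2)) < 1, then with positive probability no monochromatic K_40 exists, so R(40, 40) > n. The standard estimate C(n, 40) ≤ n^40/40! shows this inequality holds whenever n ≤ 2^(40/2) (since 40! · 2^(C(40,2) − 1) > 2^(40^2/2) ≥ n^40). Hence R(40, 40) > 2^(40/2) = 1048576.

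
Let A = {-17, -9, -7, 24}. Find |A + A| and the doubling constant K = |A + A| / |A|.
K = |A + A| / |A| = 10/4 = 5/2

Enumerate A + A = {a + b : a, b ∈ A}. With |A| = 4, there are |A|^2 = 16 ordered sum pairs; collecting distinct values, A + A = {-34, -26, -24, -18, -16, -14, 7, 15, 17, 48}, so |A + A| = 10. Thus K = 10/4 = 5/2. For comparison, the minimum possible |A + A| over all 4-element sets is 2·4 − 1 = 7 (so min K = 7/4), attained only by arithmetic progressions.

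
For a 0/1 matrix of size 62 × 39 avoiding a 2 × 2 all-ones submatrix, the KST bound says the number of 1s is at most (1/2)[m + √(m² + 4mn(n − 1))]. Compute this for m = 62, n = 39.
z(62, 39; 2, 2) ≤ (1/2)[62 + √(62² + 4·62·39·38)] = (1/2)[62 + √371380] = 335.7048

Kővári–Sós–Turán: let r_1, ..., r_62 be the row sums and z = Σ r_i the total number of 1s. Each pair of columns can share at most one row with both entries 1 (else a 2×2 all-ones block appears), so Σ_i C(r_i, 2) ≤ C(39, 2) = 741. By convexity Σ_i C(r_i, 2) ≥ 62·C(z/62, 2) = z(z − 62)/(2·62), giving z² − 62z − 62·39·38 ≤ 0 and hence z ≤ (1/2)[62 + √(3844 + 4·91884)] = (1/2)[62 + √371380] ≈ (1/2)(62 + 609.4096) = 335.7048.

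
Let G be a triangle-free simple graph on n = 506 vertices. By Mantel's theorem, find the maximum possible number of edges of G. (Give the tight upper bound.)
ex(506, K_3) = ⌊506^2/4⌋ = 64009

Mantel (1907): a triangle-free graph on n vertices has at most ⌊n^2/4⌋ edges, with equality for the complete bipartite graph K_{⌊n/2⌋, ⌈n/2⌉}. For n = 506: ⌊506^2/4⌋ = ⌊256036/4⌋ = 64009. The extremal graph is K_{253, 253}, which has 253·253 = 64009 edges.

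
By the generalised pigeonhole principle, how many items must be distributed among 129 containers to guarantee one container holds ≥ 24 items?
n = (24 − 1)·129 + 1 = 2968

By the generalised pigeonhole principle, to guarantee some box contains ≥ r objects we need more than (r − 1) · k objects total. Threshold: n = (r − 1) · k + 1. With r = 24 and k = 129: n = 23 · 129 + 1 = 2967 + 1 = 2968. For n = 2967 = 23 · 129, we can put exactly 23 objects in every box, avoiding 24 in any single one — so 2968 is tight.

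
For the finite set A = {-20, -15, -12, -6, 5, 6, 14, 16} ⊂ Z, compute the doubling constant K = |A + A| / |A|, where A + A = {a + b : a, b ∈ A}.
K = |A + A| / |A| = 33/8

Enumerate A + A = {a + b : a, b ∈ A}. With |A| = 8, there are |A|^2 = 64 ordered sum pairs; collecting distinct values, A + A = {-40, -35, -32, -30, -27, -26, -24, -21, -18, -15, -14, -12, -10, -9, -7, -6, -4, -1, 0, 1, 2, 4, 8, 10, 11, 12, 19, 20, 21, 22, 28, 30, 32}, so |A + A| = 33. Thus K = 33/8. For comparison, the minimum possible |A + A| over all 8-element sets is 2·8 − 1 = 15 (so min K = 15/8), attained only by arithmetic progressions.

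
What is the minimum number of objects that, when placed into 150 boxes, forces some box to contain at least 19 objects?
n = (19 − 1)·150 + 1 = 2701

By the generalised pigeonhole principle, to guarantee some box contains ≥ r objects we need more than (r − 1) · k objects total. Threshold: n = (r − 1) · k + 1. With r = 19 and k = 150: n = 18 · 150 + 1 = 2700 + 1 = 2701. For n = 2700 = 18 · 150, we can put exactly 18 objects in every box, avoiding 19 in any single one — so 2701 is tight.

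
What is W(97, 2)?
W(97, 2) = 97 + 1 = 98

A 2-term AP is any pair of integers, so a monochromatic 2-AP exists iff some colour is used at least twice. With 97 colours, the colouring i ↦ i on {1, ..., 97} uses each colour once, avoiding any monochromatic pair, so W(97, 2) > 97. For {1, ..., 98}, pigeonhole forces two integers of the same colour, which form a monochromatic 2-AP. Hence W(97, 2) = 98.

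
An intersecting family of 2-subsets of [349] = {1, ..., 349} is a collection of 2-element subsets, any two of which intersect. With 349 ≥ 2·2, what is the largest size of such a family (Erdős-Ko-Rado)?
max |F| = C(348, 1) = 348

The Erdős-Ko-Rado theorem states: for n ≥ 2k, an intersecting family of k-subsets of an n-element set has size at most C(n − 1, k − 1), with equality for 'star' families {A ⊆ [n] : |A| = k, i ∈ A} (fix an element i). For n = 349, k = 2: C(348, 1) = 348.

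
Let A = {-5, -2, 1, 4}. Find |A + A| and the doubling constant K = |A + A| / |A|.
K = |A + A| / |A| = 7/4

Enumerate A + A = {a + b : a, b ∈ A}. With |A| = 4, there are |A|^2 = 16 ordered sum pairs; collecting distinct values, A + A = {-10, -7, -4, -1, 2, 5, 8}, so |A + A| = 7. Thus K = 7/4. Here |A + A| = 2|A| − 1 = 7, the minimum possible — so K = 7/4 is minimal, which holds iff A is an arithmetic progression.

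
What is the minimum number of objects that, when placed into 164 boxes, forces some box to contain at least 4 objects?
n = (4 − 1)·164 + 1 = 493

By the generalised pigeonhole principle, to guarantee some box contains ≥ r objects we need more than (r − 1) · k objects total. Threshold: n = (r − 1) · k + 1. With r = 4 and k = 164: n = 3 · 164 + 1 = 492 + 1 = 493. For n = 492 = 3 · 164, we can put exactly 3 objects in every box, avoiding 4 in any single one — so 493 is tight.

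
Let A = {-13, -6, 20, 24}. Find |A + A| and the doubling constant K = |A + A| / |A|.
K = |A + A| / |A| = 10/4 = 5/2

Enumerate A + A = {a + b : a, b ∈ A}. With |A| = 4, there are |A|^2 = 16 ordered sum pairs; collecting distinct values, A + A = {-26, -19, -12, 7, 11, 14, 18, 40, 44, 48}, so |A + A| = 10. Thus K = 10/4 = 5/2. For comparison, the minimum possible |A + A| over all 4-element sets is 2·4 − 1 = 7 (so min K = 7/4), attained only by arithmetic progressions.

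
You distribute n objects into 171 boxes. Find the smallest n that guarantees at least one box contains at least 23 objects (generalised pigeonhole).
n = (23 − 1)·171 + 1 = 3763

By the generalised pigeonhole principle, to guarantee some box contains ≥ r objects we need more than (r − 1) · k objects total. Threshold: n = (r − 1) · k + 1. With r = 23 and k = 171: n = 22 · 171 + 1 = 3762 + 1 = 3763. For n = 3762 = 22 · 171, we can put exactly 22 objects in every box, avoiding 23 in any single one — so 3763 is tight.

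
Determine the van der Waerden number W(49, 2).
W(49, 2) = 49 + 1 = 50

A 2-term AP is any pair of integers, so a monochromatic 2-AP exists iff some colour is used at least twice. With 49 colours, the colouring i ↦ i on {1, ..., 49} uses each colour once, avoiding any monochromatic pair, so W(49, 2) > 49. For {1, ..., 50}, pigeonhole forces two integers of the same colour, which form a monochromatic 2-AP. Hence W(49, 2) = 50.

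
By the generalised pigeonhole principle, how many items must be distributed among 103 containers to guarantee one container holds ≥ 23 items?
n = (23 − 1)·103 + 1 = 2267

By the generalised pigeonhole principle, to guarantee some box contains ≥ r objects we need more than (r − 1) · k objects total. Threshold: n = (r − 1) · k + 1. With r = 23 and k = 103: n = 22 · 103 + 1 = 2266 + 1 = 2267. For n = 2266 = 22 · 103, we can put exactly 22 objects in every box, avoiding 23 in any single one — so 2267 is tight.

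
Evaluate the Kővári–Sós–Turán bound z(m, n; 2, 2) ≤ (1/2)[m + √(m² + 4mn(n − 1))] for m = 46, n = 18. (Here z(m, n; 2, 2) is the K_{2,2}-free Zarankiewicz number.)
z(46, 18; 2, 2) ≤ (1/2)[46 + √(46² + 4·46·18·17)] = (1/2)[46 + √58420] = 143.8511

Kővári–Sós–Turán: let r_1, ..., r_46 be the row sums and z = Σ r_i the total number of 1s. Each pair of columns can share at most one row with both entries 1 (else a 2×2 all-ones block appears), so Σ_i C(r_i, 2) ≤ C(18, 2) = 153. By convexity Σ_i C(r_i, 2) ≥ 46·C(z/46, 2) = z(z − 46)/(2·46), giving z² − 46z − 46·18·17 ≤ 0 and hence z ≤ (1/2)[46 + √(2116 + 4·14076)] = (1/2)[46 + √58420] ≈ (1/2)(46 + 241.7023) = 143.8511.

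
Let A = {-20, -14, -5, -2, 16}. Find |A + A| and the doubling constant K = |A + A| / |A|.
K = |A + A| / |A| = 14/5

Enumerate A + A = {a + b : a, b ∈ A}. With |A| = 5, there are |A|^2 = 25 ordered sum pairs; collecting distinct values, A + A = {-40, -34, -28, -25, -22, -19, -16, -10, -7, -4, 2, 11, 14, 32}, so |A + A| = 14. Thus K = 14/5. For comparison, the minimum possible |A + A| over all 5-element sets is 2·5 − 1 = 9 (so min K = 9/5), attained only by arithmetic progressions.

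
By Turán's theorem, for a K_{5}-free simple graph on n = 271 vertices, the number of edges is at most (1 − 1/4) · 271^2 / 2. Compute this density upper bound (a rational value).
Turán density bound = (3/4) · 271^2/2 = 220323/8 ≈ 27540.375

Turán's theorem: ex(n, K_{r+1}) is achieved by the complete r-partite Turán graph T(n, r) with parts as balanced as possible, and is at most (1 − 1/r) · n^2/2. For r = 4, n = 271: the density bound is (3/4) · 73441/2 = 220323/8 ≈ 27540.375. The integer-valued extremum is e(T(271, 4)) = 27540, which is strictly less than the density bound 220323/8 since 4 ∤ 271 (the parts of T(271, 4) cannot all be equal).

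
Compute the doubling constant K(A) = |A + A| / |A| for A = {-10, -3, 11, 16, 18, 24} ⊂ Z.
K = |A + A| / |A| = 20/6 = 10/3

Enumerate A + A = {a + b : a, b ∈ A}. With |A| = 6, there are |A|^2 = 36 ordered sum pairs; collecting distinct values, A + A = {-20, -13, -6, 1, 6, 8, 13, 14, 15, 21, 22, 27, 29, 32, 34, 35, 36, 40, 42, 48}, so |A + A| = 20. Thus K = 20/6 = 10/3. For comparison, the minimum possible |A + A| over all 6-element sets is 2·6 − 1 = 11 (so min K = 11/6), attained only by arithmetic progressions.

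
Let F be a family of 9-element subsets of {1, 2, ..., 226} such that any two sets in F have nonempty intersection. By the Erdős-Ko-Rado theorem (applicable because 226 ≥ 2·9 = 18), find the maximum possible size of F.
max |F| = C(225, 8) = 143642651595300

The Erdős-Ko-Rado theorem states: for n ≥ 2k, an intersecting family of k-subsets of an n-element set has size at most C(n − 1, k − 1), with equality for 'star' families {A ⊆ [n] : |A| = k, i ∈ A} (fix an element i). For n = 226, k = 9: C(225, 8) = 143642651595300.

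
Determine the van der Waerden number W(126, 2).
W(126, 2) = 126 + 1 = 127

A 2-term AP is any pair of integers, so a monochromatic 2-AP exists iff some colour is used at least twice. With 126 colours, the colouring i ↦ i on {1, ..., 126} uses each colour once, avoiding any monochromatic pair, so W(126, 2) > 126. For {1, ..., 127}, pigeonhole forces two integers of the same colour, which form a monochromatic 2-AP. Hence W(126, 2) = 127.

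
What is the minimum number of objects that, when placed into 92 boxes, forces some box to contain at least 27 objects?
n = (27 − 1)·92 + 1 = 2393

By the generalised pigeonhole principle, to guarantee some box contains ≥ r objects we need more than (r − 1) · k objects total. Threshold: n = (r − 1) · k + 1. With r = 27 and k = 92: n = 26 · 92 + 1 = 2392 + 1 = 2393. For n = 2392 = 26 · 92, we can put exactly 26 objects in every box, avoiding 27 in any single one — so 2393 is tight.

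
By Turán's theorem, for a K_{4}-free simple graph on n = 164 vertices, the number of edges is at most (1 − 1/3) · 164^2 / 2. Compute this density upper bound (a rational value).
Turán density bound = (2/3) · 164^2/2 = 26896/3 ≈ 8965.3333

Turán's theorem: ex(n, K_{r+1}) is achieved by the complete r-partite Turán graph T(n, r) with parts as balanced as possible, and is at most (1 − 1/r) · n^2/2. For r = 3, n = 164: the density bound is (2/3) · 26896/2 = 26896/3 ≈ 8965.3333. The integer-valued extremum is e(T(164, 3)) = 8965, which is strictly less than the density bound 26896/3 since 3 ∤ 164 (the parts of T(164, 3) cannot all be equal).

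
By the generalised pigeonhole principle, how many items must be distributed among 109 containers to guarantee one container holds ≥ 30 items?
n = (30 − 1)·109 + 1 = 3162

By the generalised pigeonhole principle, to guarantee some box contains ≥ r objects we need more than (r − 1) · k objects total. Threshold: n = (r − 1) · k + 1. With r = 30 and k = 109: n = 29 · 109 + 1 = 3161 + 1 = 3162. For n = 3161 = 29 · 109, we can put exactly 29 objects in every box, avoiding 30 in any single one — so 3162 is tight.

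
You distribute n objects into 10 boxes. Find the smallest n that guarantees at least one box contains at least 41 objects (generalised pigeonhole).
n = (41 − 1)·10 + 1 = 401

By the generalised pigeonhole principle, to guarantee some box contains ≥ r objects we need more than (r − 1) · k objects total. Threshold: n = (r − 1) · k + 1. With r = 41 and k = 10: n = 40 · 10 + 1 = 400 + 1 = 401. For n = 400 = 40 · 10, we can put exactly 40 objects in every box, avoiding 41 in any single one — so 401 is tight.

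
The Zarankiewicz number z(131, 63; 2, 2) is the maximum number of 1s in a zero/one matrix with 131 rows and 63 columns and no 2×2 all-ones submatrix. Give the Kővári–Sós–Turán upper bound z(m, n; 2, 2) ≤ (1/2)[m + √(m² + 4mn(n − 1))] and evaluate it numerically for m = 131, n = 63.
z(131, 63; 2, 2) ≤ (1/2)[131 + √(131² + 4·131·63·62)] = (1/2)[131 + √2063905] = 783.8149

Kővári–Sós–Turán: let r_1, ..., r_131 be the row sums and z = Σ r_i the total number of 1s. Each pair of columns can share at most one row with both entries 1 (else a 2×2 all-ones block appears), so Σ_i C(r_i, 2) ≤ C(63, 2) = 1953. By convexity Σ_i C(r_i, 2) ≥ 131·C(z/131, 2) = z(z − 131)/(2·131), giving z² − 131z − 131·63·62 ≤ 0 and hence z ≤ (1/2)[131 + √(17161 + 4·511686)] = (1/2)[131 + √2063905] ≈ (1/2)(131 + 1436.6297) = 783.8149.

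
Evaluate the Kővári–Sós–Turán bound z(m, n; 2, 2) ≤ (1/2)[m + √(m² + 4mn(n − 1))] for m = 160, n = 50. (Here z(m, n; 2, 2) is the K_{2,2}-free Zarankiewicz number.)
z(160, 50; 2, 2) ≤ (1/2)[160 + √(160² + 4·160·50·49)] = (1/2)[160 + √1593600] = 711.1894

Kővári–Sós–Turán: let r_1, ..., r_160 be the row sums and z = Σ r_i the total number of 1s. Each pair of columns can share at most one row with both entries 1 (else a 2×2 all-ones block appears), so Σ_i C(r_i, 2) ≤ C(50, 2) = 1225. By convexity Σ_i C(r_i, 2) ≥ 160·C(z/160, 2) = z(z − 160)/(2·160), giving z² − 160z − 160·50·49 ≤ 0 and hence z ≤ (1/2)[160 + √(25600 + 4·392000)] = (1/2)[160 + √1593600] ≈ (1/2)(160 + 1262.3787) = 711.1894.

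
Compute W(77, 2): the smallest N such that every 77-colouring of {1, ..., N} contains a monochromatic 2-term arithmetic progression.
W(77, 2) = 77 + 1 = 78

A 2-term AP is any pair of integers, so a monochromatic 2-AP exists iff some colour is used at least twice. With 77 colours, the colouring i ↦ i on {1, ..., 77} uses each colour once, avoiding any monochromatic pair, so W(77, 2) > 77. For {1, ..., 78}, pigeonhole forces two integers of the same colour, which form a monochromatic 2-AP. Hence W(77, 2) = 78.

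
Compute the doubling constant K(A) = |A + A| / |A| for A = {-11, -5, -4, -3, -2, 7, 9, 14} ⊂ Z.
K = |A + A| / |A| = 29/8

Enumerate A + A = {a + b : a, b ∈ A}. With |A| = 8, there are |A|^2 = 64 ordered sum pairs; collecting distinct values, A + A = {-22, -16, -15, -14, -13, -10, -9, -8, -7, -6, -5, -4, -2, 2, 3, 4, 5, 6, 7, 9, 10, 11, 12, 14, 16, 18, 21, 23, 28}, so |A + A| = 29. Thus K = 29/8. For comparison, the minimum possible |A + A| over all 8-element sets is 2·8 − 1 = 15 (so min K = 15/8), attained only by arithmetic progressions.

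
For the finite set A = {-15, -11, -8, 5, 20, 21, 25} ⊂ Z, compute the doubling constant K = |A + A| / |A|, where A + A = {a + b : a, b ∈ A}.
K = |A + A| / |A| = 26/7

Enumerate A + A = {a + b : a, b ∈ A}. With |A| = 7, there are |A|^2 = 49 ordered sum pairs; collecting distinct values, A + A = {-30, -26, -23, -22, -19, -16, -10, -6, -3, 5, 6, 9, 10, 12, 13, 14, 17, 25, 26, 30, 40, 41, 42, 45, 46, 50}, so |A + A| = 26. Thus K = 26/7. For comparison, the minimum possible |A + A| over all 7-element sets is 2·7 − 1 = 13 (so min K = 13/7), attained only by arithmetic progressions.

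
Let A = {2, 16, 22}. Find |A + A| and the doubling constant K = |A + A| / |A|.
K = |A + A| / |A| = 6/3 = 2

Enumerate A + A = {a + b : a, b ∈ A}. With |A| = 3, there are |A|^2 = 9 ordered sum pairs; collecting distinct values, A + A = {4, 18, 24, 32, 38, 44}, so |A + A| = 6. Thus K = 6/3 = 2. For comparison, the minimum possible |A + A| over all 3-element sets is 2·3 − 1 = 5 (so min K = 5/3), attained only by arithmetic progressions.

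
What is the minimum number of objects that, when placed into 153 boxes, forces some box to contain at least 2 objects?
n = (2 − 1)·153 + 1 = 154

By the generalised pigeonhole principle, to guarantee some box contains ≥ r objects we need more than (r − 1) · k objects total. Threshold: n = (r − 1) · k + 1. With r = 2 and k = 153: n = 1 · 153 + 1 = 153 + 1 = 154. For n = 153 = 1 · 153, we can put exactly 1 objects in every box, avoiding 2 in any single one — so 154 is tight.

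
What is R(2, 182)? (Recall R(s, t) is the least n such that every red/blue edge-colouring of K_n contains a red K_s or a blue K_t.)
R(2, 182) = 182

R(2, k) = k for all k ≥ 2: in a 2-colouring of K_k, either some edge is red (a red K_2) or all edges are blue (a blue K_k). And K_{181} coloured all-blue has no blue K_182, so R(2, 182) > 181. Hence R(2, 182) = 182.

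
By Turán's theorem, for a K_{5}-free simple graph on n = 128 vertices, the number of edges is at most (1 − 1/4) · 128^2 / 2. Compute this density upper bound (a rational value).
Turán density bound = (3/4) · 128^2/2 = 6144

Turán's theorem: ex(n, K_{r+1}) is achieved by the complete r-partite Turán graph T(n, r) with parts as balanced as possible, and is at most (1 − 1/r) · n^2/2. For r = 4, n = 128: the density bound is (3/4) · 16384/2 = 6144. Since 4 ∣ 128, the Turán graph T(128, 4) has parts of equal size 32, and its edge count e(T(128, 4)) = 6144 attains the density bound exactly.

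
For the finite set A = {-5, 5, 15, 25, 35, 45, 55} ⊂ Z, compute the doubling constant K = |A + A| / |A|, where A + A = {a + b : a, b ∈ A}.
K = |A + A| / |A| = 13/7

Enumerate A + A = {a + b : a, b ∈ A}. With |A| = 7, there are |A|^2 = 49 ordered sum pairs; collecting distinct values, A + A = {-10, 0, 10, 20, 30, 40, 50, 60, 70, 80, 90, 100, 110}, so |A + A| = 13. Thus K = 13/7. Here |A + A| = 2|A| − 1 = 13, the minimum possible — so K = 13/7 is minimal, which holds iff A is an arithmetic progression.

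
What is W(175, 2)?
W(175, 2) = 175 + 1 = 176

A 2-term AP is any pair of integers, so a monochromatic 2-AP exists iff some colour is used at least twice. With 175 colours, the colouring i ↦ i on {1, ..., 175} uses each colour once, avoiding any monochromatic pair, so W(175, 2) > 175. For {1, ..., 176}, pigeonhole forces two integers of the same colour, which form a monochromatic 2-AP. Hence W(175, 2) = 176.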